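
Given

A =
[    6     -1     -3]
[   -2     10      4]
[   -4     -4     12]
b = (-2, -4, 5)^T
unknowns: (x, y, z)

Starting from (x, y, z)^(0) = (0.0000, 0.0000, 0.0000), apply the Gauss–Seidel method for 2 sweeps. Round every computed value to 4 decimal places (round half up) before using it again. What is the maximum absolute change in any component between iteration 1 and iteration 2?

Iteration 1:
  x = (-2 - (-1)·0.0000 - (-3)·0.0000) / (6) = -0.3333
  y = (-4 - (-2)·-0.3333 - (4)·0.0000) / (10) = -0.4667
  z = (5 - (-4)·-0.3333 - (-4)·-0.4667) / (12) = 0.1500
Iteration 2:
  x = (-2 - (-1)·-0.4667 - (-3)·0.1500) / (6) = -0.3361
  y = (-4 - (-2)·-0.3361 - (4)·0.1500) / (10) = -0.5272
  z = (5 - (-4)·-0.3361 - (-4)·-0.5272) / (12) = 0.1289
Change: (-0.0028, -0.0605, -0.0211) → max |·| = 0.0605

0.0605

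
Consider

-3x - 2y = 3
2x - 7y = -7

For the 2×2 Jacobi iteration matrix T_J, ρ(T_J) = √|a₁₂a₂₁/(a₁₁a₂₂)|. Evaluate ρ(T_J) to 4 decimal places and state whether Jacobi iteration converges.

a₁₂a₂₁/(a₁₁a₂₂) = (-2)·(2) / ((-3)·(-7)) = -0.190476
ρ = √|-0.190476| = √0.190476 = 0.4364
ρ < 1, so Jacobi converges

0.4364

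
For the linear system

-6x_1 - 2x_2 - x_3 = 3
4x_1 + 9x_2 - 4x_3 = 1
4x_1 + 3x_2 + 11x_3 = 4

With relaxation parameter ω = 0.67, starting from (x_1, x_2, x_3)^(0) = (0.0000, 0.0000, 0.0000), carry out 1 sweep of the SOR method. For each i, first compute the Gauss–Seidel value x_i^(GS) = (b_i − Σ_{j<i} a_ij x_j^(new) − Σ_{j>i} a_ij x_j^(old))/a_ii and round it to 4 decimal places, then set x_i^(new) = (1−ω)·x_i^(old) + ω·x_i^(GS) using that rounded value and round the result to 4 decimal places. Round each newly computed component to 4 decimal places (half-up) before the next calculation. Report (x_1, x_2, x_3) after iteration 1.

Iteration 1:
  x_1: GS value = (3 - (-2)·0.0000 - (-1)·0.0000) / (-6) = -0.5000;  x_1 ← (1−ω)·0.0000 + ω·-0.5000 = -0.3350
  x_2: GS value = (1 - (4)·-0.3350 - (-4)·0.0000) / (9) = 0.2600;  x_2 ← (1−ω)·0.0000 + ω·0.2600 = 0.1742
  x_3: GS value = (4 - (4)·-0.3350 - (3)·0.1742) / (11) = 0.4379;  x_3 ← (1−ω)·0.0000 + ω·0.4379 = 0.2934

(-0.3350, 0.1742, 0.2934)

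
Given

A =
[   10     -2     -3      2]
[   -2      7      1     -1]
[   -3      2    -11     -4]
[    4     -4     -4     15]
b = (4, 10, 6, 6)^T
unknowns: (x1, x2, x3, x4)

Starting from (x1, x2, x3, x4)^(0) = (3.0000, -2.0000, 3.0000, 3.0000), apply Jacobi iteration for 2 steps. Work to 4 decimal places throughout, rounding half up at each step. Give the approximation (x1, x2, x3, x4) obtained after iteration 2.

Iteration 1:
  x1 = (4 - (-2)·-2.0000 - (-3)·3.0000 - (2)·3.0000) / (10) = 0.3000
  x2 = (10 - (-2)·3.0000 - (1)·3.0000 - (-1)·3.0000) / (7) = 2.2857
  x3 = (6 - (-3)·3.0000 - (2)·-2.0000 - (-4)·3.0000) / (-11) = -2.8182
  x4 = (6 - (4)·3.0000 - (-4)·-2.0000 - (-4)·3.0000) / (15) = -0.1333
Iteration 2:
  x1 = (4 - (-2)·2.2857 - (-3)·-2.8182 - (2)·-0.1333) / (10) = 0.0383
  x2 = (10 - (-2)·0.3000 - (1)·-2.8182 - (-1)·-0.1333) / (7) = 1.8978
  x3 = (6 - (-3)·0.3000 - (2)·2.2857 - (-4)·-0.1333) / (-11) = -0.1632
  x4 = (6 - (4)·0.3000 - (-4)·2.2857 - (-4)·-2.8182) / (15) = 0.1780

(0.0383, 1.8978, -0.1632, 0.1780)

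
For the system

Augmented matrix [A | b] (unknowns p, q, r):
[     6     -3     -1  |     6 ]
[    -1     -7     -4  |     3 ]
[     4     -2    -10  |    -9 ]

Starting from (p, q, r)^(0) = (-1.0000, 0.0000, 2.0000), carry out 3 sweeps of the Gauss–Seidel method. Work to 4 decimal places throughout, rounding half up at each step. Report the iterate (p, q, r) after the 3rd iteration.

(0.4738, -1.2782, 1.3452)

Iteration 1:
  p = (6 - (-3)·0.0000 - (-1)·2.0000) / (6) = 1.3333
  q = (3 - (-1)·1.3333 - (-4)·2.0000) / (-7) = -1.7619
  r = (-9 - (4)·1.3333 - (-2)·-1.7619) / (-10) = 1.7857
Iteration 2:
  p = (6 - (-3)·-1.7619 - (-1)·1.7857) / (6) = 0.4167
  q = (3 - (-1)·0.4167 - (-4)·1.7857) / (-7) = -1.5085
  r = (-9 - (4)·0.4167 - (-2)·-1.5085) / (-10) = 1.3684
Iteration 3:
  p = (6 - (-3)·-1.5085 - (-1)·1.3684) / (6) = 0.4738
  q = (3 - (-1)·0.4738 - (-4)·1.3684) / (-7) = -1.2782
  r = (-9 - (4)·0.4738 - (-2)·-1.2782) / (-10) = 1.3452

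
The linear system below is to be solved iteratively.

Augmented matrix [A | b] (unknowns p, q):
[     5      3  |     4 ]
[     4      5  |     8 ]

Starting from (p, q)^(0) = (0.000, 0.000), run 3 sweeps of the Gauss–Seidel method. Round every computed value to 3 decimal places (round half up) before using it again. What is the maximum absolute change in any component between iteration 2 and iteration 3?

0.277

Iteration 1:
  p = (4 - (3)·0.000) / (5) = 0.800
  q = (8 - (4)·0.800) / (5) = 0.960
Iteration 2:
  p = (4 - (3)·0.960) / (5) = 0.224
  q = (8 - (4)·0.224) / (5) = 1.421
Iteration 3:
  p = (4 - (3)·1.421) / (5) = -0.053
  q = (8 - (4)·-0.053) / (5) = 1.642
Change: (-0.277, 0.221) → max |·| = 0.277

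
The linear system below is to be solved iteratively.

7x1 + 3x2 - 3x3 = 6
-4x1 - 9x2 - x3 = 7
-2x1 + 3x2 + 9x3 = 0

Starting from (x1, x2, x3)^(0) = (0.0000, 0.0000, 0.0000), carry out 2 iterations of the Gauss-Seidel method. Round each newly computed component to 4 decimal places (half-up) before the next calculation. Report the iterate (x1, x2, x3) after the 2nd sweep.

(1.6009, -1.5534, 0.8736)

Iteration 1:
  x1 = (6 - (3)·0.0000 - (-3)·0.0000) / (7) = 0.8571
  x2 = (7 - (-4)·0.8571 - (-1)·0.0000) / (-9) = -1.1587
  x3 = (0 - (-2)·0.8571 - (3)·-1.1587) / (9) = 0.5767
Iteration 2:
  x1 = (6 - (3)·-1.1587 - (-3)·0.5767) / (7) = 1.6009
  x2 = (7 - (-4)·1.6009 - (-1)·0.5767) / (-9) = -1.5534
  x3 = (0 - (-2)·1.6009 - (3)·-1.5534) / (9) = 0.8736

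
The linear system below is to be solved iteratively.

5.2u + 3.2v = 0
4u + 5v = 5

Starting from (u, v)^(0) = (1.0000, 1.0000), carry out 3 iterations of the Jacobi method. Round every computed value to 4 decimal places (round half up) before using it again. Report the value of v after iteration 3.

Iteration 1:
  u = (0 - (3.2)·1.0000) / (5.2) = -0.6154
  v = (5 - (4)·1.0000) / (5) = 0.2000
Iteration 2:
  u = (0 - (3.2)·0.2000) / (5.2) = -0.1231
  v = (5 - (4)·-0.6154) / (5) = 1.4923
Iteration 3:
  u = (0 - (3.2)·1.4923) / (5.2) = -0.9183
  v = (5 - (4)·-0.1231) / (5) = 1.0985

1.0985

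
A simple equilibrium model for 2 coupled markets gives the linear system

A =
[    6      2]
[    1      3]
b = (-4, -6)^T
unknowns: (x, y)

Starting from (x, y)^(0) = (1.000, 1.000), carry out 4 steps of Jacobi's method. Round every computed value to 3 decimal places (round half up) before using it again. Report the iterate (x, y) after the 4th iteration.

Iteration 1:
  x = (-4 - (2)·1.000) / (6) = -1.000
  y = (-6 - (1)·1.000) / (3) = -2.333
Iteration 2:
  x = (-4 - (2)·-2.333) / (6) = 0.111
  y = (-6 - (1)·-1.000) / (3) = -1.667
Iteration 3:
  x = (-4 - (2)·-1.667) / (6) = -0.111
  y = (-6 - (1)·0.111) / (3) = -2.037
Iteration 4:
  x = (-4 - (2)·-2.037) / (6) = 0.012
  y = (-6 - (1)·-0.111) / (3) = -1.963

(0.012, -1.963)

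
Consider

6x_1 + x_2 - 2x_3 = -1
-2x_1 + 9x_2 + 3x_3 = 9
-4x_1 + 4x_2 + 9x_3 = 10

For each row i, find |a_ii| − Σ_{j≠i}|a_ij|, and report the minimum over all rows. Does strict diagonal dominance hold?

1

row 1: |6| − (1+2) = 3
row 2: |9| − (2+3) = 4
row 3: |9| − (4+4) = 1
minimum over rows = 1 → strictly diagonally dominant (convergence guaranteed)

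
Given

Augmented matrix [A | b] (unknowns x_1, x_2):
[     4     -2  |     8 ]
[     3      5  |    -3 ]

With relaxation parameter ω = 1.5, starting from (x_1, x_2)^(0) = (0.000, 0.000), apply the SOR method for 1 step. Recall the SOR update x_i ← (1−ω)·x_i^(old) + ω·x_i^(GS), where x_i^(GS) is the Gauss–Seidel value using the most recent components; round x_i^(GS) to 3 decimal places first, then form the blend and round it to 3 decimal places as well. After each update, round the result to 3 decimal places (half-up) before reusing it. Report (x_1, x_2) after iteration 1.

(3.000, -3.600)

Iteration 1:
  x_1: GS value = (8 - (-2)·0.000) / (4) = 2.000;  x_1 ← (1−ω)·0.000 + ω·2.000 = 3.000
  x_2: GS value = (-3 - (3)·3.000) / (5) = -2.400;  x_2 ← (1−ω)·0.000 + ω·-2.400 = -3.600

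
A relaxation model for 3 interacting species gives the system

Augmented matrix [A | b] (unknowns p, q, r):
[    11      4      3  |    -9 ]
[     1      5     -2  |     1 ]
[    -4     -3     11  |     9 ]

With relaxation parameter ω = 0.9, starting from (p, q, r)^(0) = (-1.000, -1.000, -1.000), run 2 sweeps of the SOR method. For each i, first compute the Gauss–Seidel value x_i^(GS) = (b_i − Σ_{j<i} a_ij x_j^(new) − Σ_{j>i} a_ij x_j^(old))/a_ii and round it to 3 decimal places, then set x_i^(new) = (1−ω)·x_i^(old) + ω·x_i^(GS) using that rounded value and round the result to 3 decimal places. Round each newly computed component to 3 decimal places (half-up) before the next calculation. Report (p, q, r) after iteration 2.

(-0.808, 0.480, 0.639)

Iteration 1:
  p: GS value = (-9 - (4)·-1.000 - (3)·-1.000) / (11) = -0.182;  p ← (1−ω)·-1.000 + ω·-0.182 = -0.264
  q: GS value = (1 - (1)·-0.264 - (-2)·-1.000) / (5) = -0.147;  q ← (1−ω)·-1.000 + ω·-0.147 = -0.232
  r: GS value = (9 - (-4)·-0.264 - (-3)·-0.232) / (11) = 0.659;  r ← (1−ω)·-1.000 + ω·0.659 = 0.493
Iteration 2:
  p: GS value = (-9 - (4)·-0.232 - (3)·0.493) / (11) = -0.868;  p ← (1−ω)·-0.264 + ω·-0.868 = -0.808
  q: GS value = (1 - (1)·-0.808 - (-2)·0.493) / (5) = 0.559;  q ← (1−ω)·-0.232 + ω·0.559 = 0.480
  r: GS value = (9 - (-4)·-0.808 - (-3)·0.480) / (11) = 0.655;  r ← (1−ω)·0.493 + ω·0.655 = 0.639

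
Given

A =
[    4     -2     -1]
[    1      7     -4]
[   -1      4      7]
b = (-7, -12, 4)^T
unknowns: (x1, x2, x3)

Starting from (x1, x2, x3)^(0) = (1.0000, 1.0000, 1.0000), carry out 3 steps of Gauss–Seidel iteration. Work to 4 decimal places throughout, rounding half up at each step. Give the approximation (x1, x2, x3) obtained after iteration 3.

(-1.9847, -0.9876, 0.8522)

Iteration 1:
  x1 = (-7 - (-2)·1.0000 - (-1)·1.0000) / (4) = -1.0000
  x2 = (-12 - (1)·-1.0000 - (-4)·1.0000) / (7) = -1.0000
  x3 = (4 - (-1)·-1.0000 - (4)·-1.0000) / (7) = 1.0000
Iteration 2:
  x1 = (-7 - (-2)·-1.0000 - (-1)·1.0000) / (4) = -2.0000
  x2 = (-12 - (1)·-2.0000 - (-4)·1.0000) / (7) = -0.8571
  x3 = (4 - (-1)·-2.0000 - (4)·-0.8571) / (7) = 0.7755
Iteration 3:
  x1 = (-7 - (-2)·-0.8571 - (-1)·0.7755) / (4) = -1.9847
  x2 = (-12 - (1)·-1.9847 - (-4)·0.7755) / (7) = -0.9876
  x3 = (4 - (-1)·-1.9847 - (4)·-0.9876) / (7) = 0.8522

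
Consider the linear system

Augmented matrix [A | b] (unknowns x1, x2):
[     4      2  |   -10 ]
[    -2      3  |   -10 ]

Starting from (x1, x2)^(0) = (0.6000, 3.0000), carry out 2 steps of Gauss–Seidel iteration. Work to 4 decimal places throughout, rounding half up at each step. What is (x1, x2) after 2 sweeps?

Iteration 1:
  x1 = (-10 - (2)·3.0000) / (4) = -4.0000
  x2 = (-10 - (-2)·-4.0000) / (3) = -6.0000
Iteration 2:
  x1 = (-10 - (2)·-6.0000) / (4) = 0.5000
  x2 = (-10 - (-2)·0.5000) / (3) = -3.0000

(0.5000, -3.0000)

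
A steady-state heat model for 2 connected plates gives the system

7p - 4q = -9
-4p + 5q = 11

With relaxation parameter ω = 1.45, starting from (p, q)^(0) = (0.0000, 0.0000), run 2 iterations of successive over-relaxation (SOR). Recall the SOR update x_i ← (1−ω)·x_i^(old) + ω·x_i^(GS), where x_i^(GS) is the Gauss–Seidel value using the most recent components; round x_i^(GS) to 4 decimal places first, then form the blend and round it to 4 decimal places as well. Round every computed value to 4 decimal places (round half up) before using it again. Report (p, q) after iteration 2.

Iteration 1:
  p: GS value = (-9 - (-4)·0.0000) / (7) = -1.2857;  p ← (1−ω)·0.0000 + ω·-1.2857 = -1.8643
  q: GS value = (11 - (-4)·-1.8643) / (5) = 0.7086;  q ← (1−ω)·0.0000 + ω·0.7086 = 1.0275
Iteration 2:
  p: GS value = (-9 - (-4)·1.0275) / (7) = -0.6986;  p ← (1−ω)·-1.8643 + ω·-0.6986 = -0.1740
  q: GS value = (11 - (-4)·-0.1740) / (5) = 2.0608;  q ← (1−ω)·1.0275 + ω·2.0608 = 2.5258

(-0.1740, 2.5258)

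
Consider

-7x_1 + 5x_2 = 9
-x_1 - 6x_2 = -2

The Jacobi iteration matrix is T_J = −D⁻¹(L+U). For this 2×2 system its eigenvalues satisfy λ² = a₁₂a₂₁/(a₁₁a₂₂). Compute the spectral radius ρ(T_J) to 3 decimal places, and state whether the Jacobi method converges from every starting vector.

0.345

a₁₂a₂₁/(a₁₁a₂₂) = (5)·(-1) / ((-7)·(-6)) = -0.119048
ρ = √|-0.119048| = √0.119048 = 0.345
ρ < 1, so Jacobi converges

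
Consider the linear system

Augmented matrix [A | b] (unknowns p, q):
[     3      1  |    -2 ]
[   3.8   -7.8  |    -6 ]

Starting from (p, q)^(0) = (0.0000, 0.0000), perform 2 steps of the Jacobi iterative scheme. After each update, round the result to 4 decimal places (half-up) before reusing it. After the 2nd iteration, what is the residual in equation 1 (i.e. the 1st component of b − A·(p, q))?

Iteration 1:
  p = (-2 - (1)·0.0000) / (3) = -0.6667
  q = (-6 - (3.8)·0.0000) / (-7.8) = 0.7692
Iteration 2:
  p = (-2 - (1)·0.7692) / (3) = -0.9231
  q = (-6 - (3.8)·-0.6667) / (-7.8) = 0.4444
Residual b − A·x = (0.3249, 0.9741)

0.3249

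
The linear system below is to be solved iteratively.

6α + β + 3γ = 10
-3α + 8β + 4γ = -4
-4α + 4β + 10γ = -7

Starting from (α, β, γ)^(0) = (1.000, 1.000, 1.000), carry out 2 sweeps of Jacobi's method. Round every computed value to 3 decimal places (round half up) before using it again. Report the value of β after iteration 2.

0.225

Iteration 1:
  α = (10 - (1)·1.000 - (3)·1.000) / (6) = 1.000
  β = (-4 - (-3)·1.000 - (4)·1.000) / (8) = -0.625
  γ = (-7 - (-4)·1.000 - (4)·1.000) / (10) = -0.700
Iteration 2:
  α = (10 - (1)·-0.625 - (3)·-0.700) / (6) = 2.121
  β = (-4 - (-3)·1.000 - (4)·-0.700) / (8) = 0.225
  γ = (-7 - (-4)·1.000 - (4)·-0.625) / (10) = -0.050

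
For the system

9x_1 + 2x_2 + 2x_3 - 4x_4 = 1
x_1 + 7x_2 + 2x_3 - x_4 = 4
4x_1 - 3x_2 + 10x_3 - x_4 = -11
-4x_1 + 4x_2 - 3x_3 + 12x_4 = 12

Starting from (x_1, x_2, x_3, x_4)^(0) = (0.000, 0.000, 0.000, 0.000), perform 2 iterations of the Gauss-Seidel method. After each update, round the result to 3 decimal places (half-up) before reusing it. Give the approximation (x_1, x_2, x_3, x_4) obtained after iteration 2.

Iteration 1:
  x_1 = (1 - (2)·0.000 - (2)·0.000 - (-4)·0.000) / (9) = 0.111
  x_2 = (4 - (1)·0.111 - (2)·0.000 - (-1)·0.000) / (7) = 0.556
  x_3 = (-11 - (4)·0.111 - (-3)·0.556 - (-1)·0.000) / (10) = -0.978
  x_4 = (12 - (-4)·0.111 - (4)·0.556 - (-3)·-0.978) / (12) = 0.607
Iteration 2:
  x_1 = (1 - (2)·0.556 - (2)·-0.978 - (-4)·0.607) / (9) = 0.475
  x_2 = (4 - (1)·0.475 - (2)·-0.978 - (-1)·0.607) / (7) = 0.870
  x_3 = (-11 - (4)·0.475 - (-3)·0.870 - (-1)·0.607) / (10) = -0.968
  x_4 = (12 - (-4)·0.475 - (4)·0.870 - (-3)·-0.968) / (12) = 0.626

(0.475, 0.870, -0.968, 0.626)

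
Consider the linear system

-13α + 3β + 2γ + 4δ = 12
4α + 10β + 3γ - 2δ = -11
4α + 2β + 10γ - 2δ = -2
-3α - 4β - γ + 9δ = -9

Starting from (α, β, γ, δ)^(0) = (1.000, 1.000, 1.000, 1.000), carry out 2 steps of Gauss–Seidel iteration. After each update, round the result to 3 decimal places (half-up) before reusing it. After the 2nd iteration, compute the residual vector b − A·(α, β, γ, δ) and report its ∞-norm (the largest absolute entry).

Iteration 1:
  α = (12 - (3)·1.000 - (2)·1.000 - (4)·1.000) / (-13) = -0.231
  β = (-11 - (4)·-0.231 - (3)·1.000 - (-2)·1.000) / (10) = -1.108
  γ = (-2 - (4)·-0.231 - (2)·-1.108 - (-2)·1.000) / (10) = 0.314
  δ = (-9 - (-3)·-0.231 - (-4)·-1.108 - (-1)·0.314) / (9) = -1.535
Iteration 2:
  α = (12 - (3)·-1.108 - (2)·0.314 - (4)·-1.535) / (-13) = -1.603
  β = (-11 - (4)·-1.603 - (3)·0.314 - (-2)·-1.535) / (10) = -0.860
  γ = (-2 - (4)·-1.603 - (2)·-0.860 - (-2)·-1.535) / (10) = 0.306
  δ = (-9 - (-3)·-1.603 - (-4)·-0.860 - (-1)·0.306) / (9) = -1.883
Residual b − A·x = (0.661, -0.672, -0.694, 0.004); ∞-norm = 0.694

0.694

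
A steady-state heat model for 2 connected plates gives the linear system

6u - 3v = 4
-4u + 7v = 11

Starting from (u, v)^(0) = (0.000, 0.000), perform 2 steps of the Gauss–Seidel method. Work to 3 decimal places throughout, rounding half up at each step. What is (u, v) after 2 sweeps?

(1.643, 2.510)

Iteration 1:
  u = (4 - (-3)·0.000) / (6) = 0.667
  v = (11 - (-4)·0.667) / (7) = 1.953
Iteration 2:
  u = (4 - (-3)·1.953) / (6) = 1.643
  v = (11 - (-4)·1.643) / (7) = 2.510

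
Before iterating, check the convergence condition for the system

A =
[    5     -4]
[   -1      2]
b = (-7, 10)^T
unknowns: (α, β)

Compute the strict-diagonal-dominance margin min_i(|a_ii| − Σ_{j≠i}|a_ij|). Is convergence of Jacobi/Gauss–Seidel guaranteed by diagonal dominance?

row 1: |5| − (4) = 1
row 2: |2| − (1) = 1
minimum over rows = 1 → strictly diagonally dominant (convergence guaranteed)

1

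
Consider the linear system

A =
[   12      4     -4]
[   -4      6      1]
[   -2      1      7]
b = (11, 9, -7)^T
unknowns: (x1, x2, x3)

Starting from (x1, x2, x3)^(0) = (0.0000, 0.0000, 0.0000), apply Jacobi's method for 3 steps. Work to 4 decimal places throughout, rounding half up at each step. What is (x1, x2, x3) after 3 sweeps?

(-0.1601, 1.7143, -1.3016)

Iteration 1:
  x1 = (11 - (4)·0.0000 - (-4)·0.0000) / (12) = 0.9167
  x2 = (9 - (-4)·0.0000 - (1)·0.0000) / (6) = 1.5000
  x3 = (-7 - (-2)·0.0000 - (1)·0.0000) / (7) = -1.0000
Iteration 2:
  x1 = (11 - (4)·1.5000 - (-4)·-1.0000) / (12) = 0.0833
  x2 = (9 - (-4)·0.9167 - (1)·-1.0000) / (6) = 2.2778
  x3 = (-7 - (-2)·0.9167 - (1)·1.5000) / (7) = -0.9524
Iteration 3:
  x1 = (11 - (4)·2.2778 - (-4)·-0.9524) / (12) = -0.1601
  x2 = (9 - (-4)·0.0833 - (1)·-0.9524) / (6) = 1.7143
  x3 = (-7 - (-2)·0.0833 - (1)·2.2778) / (7) = -1.3016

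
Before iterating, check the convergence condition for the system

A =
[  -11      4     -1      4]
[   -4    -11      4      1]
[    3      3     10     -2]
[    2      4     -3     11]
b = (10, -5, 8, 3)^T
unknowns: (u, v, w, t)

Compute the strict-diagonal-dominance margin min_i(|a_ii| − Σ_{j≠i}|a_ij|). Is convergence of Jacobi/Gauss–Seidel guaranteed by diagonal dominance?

2

row 1: |-11| − (4+1+4) = 2
row 2: |-11| − (4+4+1) = 2
row 3: |10| − (3+3+2) = 2
row 4: |11| − (2+4+3) = 2
minimum over rows = 2 → strictly diagonally dominant (convergence guaranteed)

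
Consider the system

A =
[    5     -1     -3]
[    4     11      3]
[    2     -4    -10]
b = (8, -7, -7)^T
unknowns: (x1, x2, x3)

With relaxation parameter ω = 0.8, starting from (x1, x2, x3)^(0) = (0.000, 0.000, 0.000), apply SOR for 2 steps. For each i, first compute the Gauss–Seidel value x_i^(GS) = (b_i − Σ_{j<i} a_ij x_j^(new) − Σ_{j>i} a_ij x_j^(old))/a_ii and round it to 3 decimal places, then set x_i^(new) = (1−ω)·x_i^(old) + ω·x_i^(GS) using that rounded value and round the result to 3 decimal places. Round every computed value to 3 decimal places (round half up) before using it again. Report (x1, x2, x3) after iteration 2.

Iteration 1:
  x1: GS value = (8 - (-1)·0.000 - (-3)·0.000) / (5) = 1.600;  x1 ← (1−ω)·0.000 + ω·1.600 = 1.280
  x2: GS value = (-7 - (4)·1.280 - (3)·0.000) / (11) = -1.102;  x2 ← (1−ω)·0.000 + ω·-1.102 = -0.882
  x3: GS value = (-7 - (2)·1.280 - (-4)·-0.882) / (-10) = 1.309;  x3 ← (1−ω)·0.000 + ω·1.309 = 1.047
Iteration 2:
  x1: GS value = (8 - (-1)·-0.882 - (-3)·1.047) / (5) = 2.052;  x1 ← (1−ω)·1.280 + ω·2.052 = 1.898
  x2: GS value = (-7 - (4)·1.898 - (3)·1.047) / (11) = -1.612;  x2 ← (1−ω)·-0.882 + ω·-1.612 = -1.466
  x3: GS value = (-7 - (2)·1.898 - (-4)·-1.466) / (-10) = 1.666;  x3 ← (1−ω)·1.047 + ω·1.666 = 1.542

(1.898, -1.466, 1.542)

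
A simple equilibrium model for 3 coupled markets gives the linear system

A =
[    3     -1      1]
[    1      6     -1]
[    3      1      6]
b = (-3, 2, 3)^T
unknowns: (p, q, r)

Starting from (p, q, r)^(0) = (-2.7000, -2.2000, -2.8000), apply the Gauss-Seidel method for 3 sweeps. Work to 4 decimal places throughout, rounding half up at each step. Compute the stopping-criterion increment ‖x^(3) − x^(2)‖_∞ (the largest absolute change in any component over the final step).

0.1889

Iteration 1:
  p = (-3 - (-1)·-2.2000 - (1)·-2.8000) / (3) = -0.8000
  q = (2 - (1)·-0.8000 - (-1)·-2.8000) / (6) = 0.0000
  r = (3 - (3)·-0.8000 - (1)·0.0000) / (6) = 0.9000
Iteration 2:
  p = (-3 - (-1)·0.0000 - (1)·0.9000) / (3) = -1.3000
  q = (2 - (1)·-1.3000 - (-1)·0.9000) / (6) = 0.7000
  r = (3 - (3)·-1.3000 - (1)·0.7000) / (6) = 1.0333
Iteration 3:
  p = (-3 - (-1)·0.7000 - (1)·1.0333) / (3) = -1.1111
  q = (2 - (1)·-1.1111 - (-1)·1.0333) / (6) = 0.6907
  r = (3 - (3)·-1.1111 - (1)·0.6907) / (6) = 0.9404
Change: (0.1889, -0.0093, -0.0929) → max |·| = 0.1889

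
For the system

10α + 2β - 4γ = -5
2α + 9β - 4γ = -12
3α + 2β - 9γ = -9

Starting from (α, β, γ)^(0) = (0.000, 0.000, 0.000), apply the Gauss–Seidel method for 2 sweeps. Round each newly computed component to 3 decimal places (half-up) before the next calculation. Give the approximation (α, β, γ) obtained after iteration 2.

Iteration 1:
  α = (-5 - (2)·0.000 - (-4)·0.000) / (10) = -0.500
  β = (-12 - (2)·-0.500 - (-4)·0.000) / (9) = -1.222
  γ = (-9 - (3)·-0.500 - (2)·-1.222) / (-9) = 0.562
Iteration 2:
  α = (-5 - (2)·-1.222 - (-4)·0.562) / (10) = -0.031
  β = (-12 - (2)·-0.031 - (-4)·0.562) / (9) = -1.077
  γ = (-9 - (3)·-0.031 - (2)·-1.077) / (-9) = 0.750

(-0.031, -1.077, 0.750)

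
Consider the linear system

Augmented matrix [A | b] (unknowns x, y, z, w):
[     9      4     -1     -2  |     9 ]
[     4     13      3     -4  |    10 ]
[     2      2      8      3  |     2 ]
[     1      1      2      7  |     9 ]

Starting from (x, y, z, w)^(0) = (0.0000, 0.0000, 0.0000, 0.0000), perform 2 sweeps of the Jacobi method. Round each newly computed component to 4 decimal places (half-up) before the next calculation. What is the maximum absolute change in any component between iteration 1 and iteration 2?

Iteration 1:
  x = (9 - (4)·0.0000 - (-1)·0.0000 - (-2)·0.0000) / (9) = 1.0000
  y = (10 - (4)·0.0000 - (3)·0.0000 - (-4)·0.0000) / (13) = 0.7692
  z = (2 - (2)·0.0000 - (2)·0.0000 - (3)·0.0000) / (8) = 0.2500
  w = (9 - (1)·0.0000 - (1)·0.0000 - (2)·0.0000) / (7) = 1.2857
Iteration 2:
  x = (9 - (4)·0.7692 - (-1)·0.2500 - (-2)·1.2857) / (9) = 0.9716
  y = (10 - (4)·1.0000 - (3)·0.2500 - (-4)·1.2857) / (13) = 0.7994
  z = (2 - (2)·1.0000 - (2)·0.7692 - (3)·1.2857) / (8) = -0.6744
  w = (9 - (1)·1.0000 - (1)·0.7692 - (2)·0.2500) / (7) = 0.9615
Change: (-0.0284, 0.0302, -0.9244, -0.3242) → max |·| = 0.9244

0.9244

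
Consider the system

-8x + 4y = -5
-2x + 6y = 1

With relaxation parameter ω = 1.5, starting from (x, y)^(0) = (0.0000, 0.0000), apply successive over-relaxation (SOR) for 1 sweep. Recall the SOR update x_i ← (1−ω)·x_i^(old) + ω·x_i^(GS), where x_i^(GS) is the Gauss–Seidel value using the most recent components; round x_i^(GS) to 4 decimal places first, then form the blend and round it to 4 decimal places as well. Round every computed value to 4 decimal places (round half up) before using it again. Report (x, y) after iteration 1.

Iteration 1:
  x: GS value = (-5 - (4)·0.0000) / (-8) = 0.6250;  x ← (1−ω)·0.0000 + ω·0.6250 = 0.9375
  y: GS value = (1 - (-2)·0.9375) / (6) = 0.4792;  y ← (1−ω)·0.0000 + ω·0.4792 = 0.7188

(0.9375, 0.7188)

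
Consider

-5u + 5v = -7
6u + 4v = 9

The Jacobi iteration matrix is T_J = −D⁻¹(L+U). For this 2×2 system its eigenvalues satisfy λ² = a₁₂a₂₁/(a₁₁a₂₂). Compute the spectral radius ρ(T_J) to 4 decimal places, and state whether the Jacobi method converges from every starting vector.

1.2247

a₁₂a₂₁/(a₁₁a₂₂) = (5)·(6) / ((-5)·(4)) = -1.500000
ρ = √|-1.500000| = √1.500000 = 1.2247
ρ > 1, so Jacobi diverges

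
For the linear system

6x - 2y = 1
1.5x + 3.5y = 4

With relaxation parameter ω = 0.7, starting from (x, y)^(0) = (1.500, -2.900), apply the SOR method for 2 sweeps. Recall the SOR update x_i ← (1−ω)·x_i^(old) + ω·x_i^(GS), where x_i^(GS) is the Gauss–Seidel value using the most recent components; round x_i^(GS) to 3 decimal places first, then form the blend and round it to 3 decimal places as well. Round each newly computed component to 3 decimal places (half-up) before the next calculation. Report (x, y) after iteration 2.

(0.075, 0.767)

Iteration 1:
  x: GS value = (1 - (-2)·-2.900) / (6) = -0.800;  x ← (1−ω)·1.500 + ω·-0.800 = -0.110
  y: GS value = (4 - (1.5)·-0.110) / (3.5) = 1.190;  y ← (1−ω)·-2.900 + ω·1.190 = -0.037
Iteration 2:
  x: GS value = (1 - (-2)·-0.037) / (6) = 0.154;  x ← (1−ω)·-0.110 + ω·0.154 = 0.075
  y: GS value = (4 - (1.5)·0.075) / (3.5) = 1.111;  y ← (1−ω)·-0.037 + ω·1.111 = 0.767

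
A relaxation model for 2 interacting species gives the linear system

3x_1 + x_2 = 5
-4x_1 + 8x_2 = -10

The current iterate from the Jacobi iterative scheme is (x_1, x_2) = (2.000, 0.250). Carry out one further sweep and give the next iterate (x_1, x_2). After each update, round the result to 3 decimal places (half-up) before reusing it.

One sweep:
  x_1 = (5 - (1)·0.250) / (3) = 1.583
  x_2 = (-10 - (-4)·2.000) / (8) = -0.250

(1.583, -0.250)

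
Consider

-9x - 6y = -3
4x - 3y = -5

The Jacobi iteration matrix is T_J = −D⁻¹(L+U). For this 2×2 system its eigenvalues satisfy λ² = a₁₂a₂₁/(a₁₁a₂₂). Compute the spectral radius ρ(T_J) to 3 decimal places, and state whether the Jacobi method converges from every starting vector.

a₁₂a₂₁/(a₁₁a₂₂) = (-6)·(4) / ((-9)·(-3)) = -0.888889
ρ = √|-0.888889| = √0.888889 = 0.943
ρ < 1, so Jacobi converges

0.943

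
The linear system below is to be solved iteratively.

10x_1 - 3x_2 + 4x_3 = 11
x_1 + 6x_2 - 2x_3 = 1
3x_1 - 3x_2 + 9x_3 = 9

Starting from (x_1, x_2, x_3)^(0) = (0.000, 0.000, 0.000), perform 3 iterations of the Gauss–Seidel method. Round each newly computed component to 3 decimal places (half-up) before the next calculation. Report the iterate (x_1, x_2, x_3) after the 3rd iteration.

Iteration 1:
  x_1 = (11 - (-3)·0.000 - (4)·0.000) / (10) = 1.100
  x_2 = (1 - (1)·1.100 - (-2)·0.000) / (6) = -0.017
  x_3 = (9 - (3)·1.100 - (-3)·-0.017) / (9) = 0.628
Iteration 2:
  x_1 = (11 - (-3)·-0.017 - (4)·0.628) / (10) = 0.844
  x_2 = (1 - (1)·0.844 - (-2)·0.628) / (6) = 0.235
  x_3 = (9 - (3)·0.844 - (-3)·0.235) / (9) = 0.797
Iteration 3:
  x_1 = (11 - (-3)·0.235 - (4)·0.797) / (10) = 0.852
  x_2 = (1 - (1)·0.852 - (-2)·0.797) / (6) = 0.290
  x_3 = (9 - (3)·0.852 - (-3)·0.290) / (9) = 0.813

(0.852, 0.290, 0.813)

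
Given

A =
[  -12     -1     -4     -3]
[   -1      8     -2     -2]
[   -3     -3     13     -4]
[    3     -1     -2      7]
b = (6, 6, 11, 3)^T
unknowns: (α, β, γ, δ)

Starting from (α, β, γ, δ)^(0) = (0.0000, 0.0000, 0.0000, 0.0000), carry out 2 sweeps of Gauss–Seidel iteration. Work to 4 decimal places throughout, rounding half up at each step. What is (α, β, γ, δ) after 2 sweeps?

(-1.1026, 1.0833, 1.1479, 1.3838)

Iteration 1:
  α = (6 - (-1)·0.0000 - (-4)·0.0000 - (-3)·0.0000) / (-12) = -0.5000
  β = (6 - (-1)·-0.5000 - (-2)·0.0000 - (-2)·0.0000) / (8) = 0.6875
  γ = (11 - (-3)·-0.5000 - (-3)·0.6875 - (-4)·0.0000) / (13) = 0.8894
  δ = (3 - (3)·-0.5000 - (-1)·0.6875 - (-2)·0.8894) / (7) = 0.9952
Iteration 2:
  α = (6 - (-1)·0.6875 - (-4)·0.8894 - (-3)·0.9952) / (-12) = -1.1026
  β = (6 - (-1)·-1.1026 - (-2)·0.8894 - (-2)·0.9952) / (8) = 1.0833
  γ = (11 - (-3)·-1.1026 - (-3)·1.0833 - (-4)·0.9952) / (13) = 1.1479
  δ = (3 - (3)·-1.1026 - (-1)·1.0833 - (-2)·1.1479) / (7) = 1.3838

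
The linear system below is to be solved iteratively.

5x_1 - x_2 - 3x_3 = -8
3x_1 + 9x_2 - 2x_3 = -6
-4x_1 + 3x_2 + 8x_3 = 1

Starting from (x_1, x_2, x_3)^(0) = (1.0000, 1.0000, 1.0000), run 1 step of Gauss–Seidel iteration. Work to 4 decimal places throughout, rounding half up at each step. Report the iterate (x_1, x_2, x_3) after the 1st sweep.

(-0.8000, -0.1778, -0.2083)

Iteration 1:
  x_1 = (-8 - (-1)·1.0000 - (-3)·1.0000) / (5) = -0.8000
  x_2 = (-6 - (3)·-0.8000 - (-2)·1.0000) / (9) = -0.1778
  x_3 = (1 - (-4)·-0.8000 - (3)·-0.1778) / (8) = -0.2083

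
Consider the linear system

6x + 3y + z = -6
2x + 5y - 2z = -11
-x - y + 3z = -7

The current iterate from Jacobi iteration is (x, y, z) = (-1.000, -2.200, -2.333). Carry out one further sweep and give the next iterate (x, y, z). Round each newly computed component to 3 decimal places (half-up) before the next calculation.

One sweep:
  x = (-6 - (3)·-2.200 - (1)·-2.333) / (6) = 0.489
  y = (-11 - (2)·-1.000 - (-2)·-2.333) / (5) = -2.733
  z = (-7 - (-1)·-1.000 - (-1)·-2.200) / (3) = -3.400

(0.489, -2.733, -3.400)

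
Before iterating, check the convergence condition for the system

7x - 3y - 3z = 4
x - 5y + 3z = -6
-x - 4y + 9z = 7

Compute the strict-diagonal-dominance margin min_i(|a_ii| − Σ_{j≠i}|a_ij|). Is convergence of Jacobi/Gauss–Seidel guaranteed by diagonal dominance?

row 1: |7| − (3+3) = 1
row 2: |-5| − (1+3) = 1
row 3: |9| − (1+4) = 4
minimum over rows = 1 → strictly diagonally dominant (convergence guaranteed)

1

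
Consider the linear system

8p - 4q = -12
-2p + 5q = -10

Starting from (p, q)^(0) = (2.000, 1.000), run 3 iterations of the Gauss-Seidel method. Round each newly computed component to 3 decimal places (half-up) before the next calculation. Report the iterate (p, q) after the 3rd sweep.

Iteration 1:
  p = (-12 - (-4)·1.000) / (8) = -1.000
  q = (-10 - (-2)·-1.000) / (5) = -2.400
Iteration 2:
  p = (-12 - (-4)·-2.400) / (8) = -2.700
  q = (-10 - (-2)·-2.700) / (5) = -3.080
Iteration 3:
  p = (-12 - (-4)·-3.080) / (8) = -3.040
  q = (-10 - (-2)·-3.040) / (5) = -3.216

(-3.040, -3.216)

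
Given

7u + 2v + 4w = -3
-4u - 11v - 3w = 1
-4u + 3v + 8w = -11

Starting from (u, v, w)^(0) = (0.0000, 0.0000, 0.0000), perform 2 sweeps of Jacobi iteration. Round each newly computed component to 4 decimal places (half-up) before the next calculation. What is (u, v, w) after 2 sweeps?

(0.3831, 0.4399, -1.5552)

Iteration 1:
  u = (-3 - (2)·0.0000 - (4)·0.0000) / (7) = -0.4286
  v = (1 - (-4)·0.0000 - (-3)·0.0000) / (-11) = -0.0909
  w = (-11 - (-4)·0.0000 - (3)·0.0000) / (8) = -1.3750
Iteration 2:
  u = (-3 - (2)·-0.0909 - (4)·-1.3750) / (7) = 0.3831
  v = (1 - (-4)·-0.4286 - (-3)·-1.3750) / (-11) = 0.4399
  w = (-11 - (-4)·-0.4286 - (3)·-0.0909) / (8) = -1.5552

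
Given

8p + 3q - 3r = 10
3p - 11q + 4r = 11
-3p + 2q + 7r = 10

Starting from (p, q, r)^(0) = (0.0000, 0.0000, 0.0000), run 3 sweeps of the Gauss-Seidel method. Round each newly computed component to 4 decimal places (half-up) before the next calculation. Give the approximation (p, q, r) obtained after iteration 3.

(1.9578, 0.3698, 2.1620)

Iteration 1:
  p = (10 - (3)·0.0000 - (-3)·0.0000) / (8) = 1.2500
  q = (11 - (3)·1.2500 - (4)·0.0000) / (-11) = -0.6591
  r = (10 - (-3)·1.2500 - (2)·-0.6591) / (7) = 2.1526
Iteration 2:
  p = (10 - (3)·-0.6591 - (-3)·2.1526) / (8) = 2.3044
  q = (11 - (3)·2.3044 - (4)·2.1526) / (-11) = 0.4112
  r = (10 - (-3)·2.3044 - (2)·0.4112) / (7) = 2.2987
Iteration 3:
  p = (10 - (3)·0.4112 - (-3)·2.2987) / (8) = 1.9578
  q = (11 - (3)·1.9578 - (4)·2.2987) / (-11) = 0.3698
  r = (10 - (-3)·1.9578 - (2)·0.3698) / (7) = 2.1620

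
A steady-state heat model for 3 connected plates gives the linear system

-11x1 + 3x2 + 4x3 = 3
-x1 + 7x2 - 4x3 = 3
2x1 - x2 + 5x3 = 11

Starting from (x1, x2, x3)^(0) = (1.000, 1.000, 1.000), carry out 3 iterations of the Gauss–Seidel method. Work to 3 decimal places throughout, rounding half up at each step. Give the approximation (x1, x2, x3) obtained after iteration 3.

Iteration 1:
  x1 = (3 - (3)·1.000 - (4)·1.000) / (-11) = 0.364
  x2 = (3 - (-1)·0.364 - (-4)·1.000) / (7) = 1.052
  x3 = (11 - (2)·0.364 - (-1)·1.052) / (5) = 2.265
Iteration 2:
  x1 = (3 - (3)·1.052 - (4)·2.265) / (-11) = 0.838
  x2 = (3 - (-1)·0.838 - (-4)·2.265) / (7) = 1.843
  x3 = (11 - (2)·0.838 - (-1)·1.843) / (5) = 2.233
Iteration 3:
  x1 = (3 - (3)·1.843 - (4)·2.233) / (-11) = 1.042
  x2 = (3 - (-1)·1.042 - (-4)·2.233) / (7) = 1.853
  x3 = (11 - (2)·1.042 - (-1)·1.853) / (5) = 2.154

(1.042, 1.853, 2.154)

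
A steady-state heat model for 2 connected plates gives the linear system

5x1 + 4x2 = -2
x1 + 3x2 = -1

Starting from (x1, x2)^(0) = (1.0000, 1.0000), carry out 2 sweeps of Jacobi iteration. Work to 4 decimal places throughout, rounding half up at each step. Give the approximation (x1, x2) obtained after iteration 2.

(0.1334, 0.0667)

Iteration 1:
  x1 = (-2 - (4)·1.0000) / (5) = -1.2000
  x2 = (-1 - (1)·1.0000) / (3) = -0.6667
Iteration 2:
  x1 = (-2 - (4)·-0.6667) / (5) = 0.1334
  x2 = (-1 - (1)·-1.2000) / (3) = 0.0667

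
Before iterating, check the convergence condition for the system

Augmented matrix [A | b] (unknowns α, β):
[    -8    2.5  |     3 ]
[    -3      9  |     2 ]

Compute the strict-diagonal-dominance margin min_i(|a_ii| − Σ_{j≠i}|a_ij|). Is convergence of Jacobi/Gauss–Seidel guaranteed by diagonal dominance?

5.5

row 1: |-8| − (2.5) = 5.5
row 2: |9| − (3) = 6
minimum over rows = 5.5 → strictly diagonally dominant (convergence guaranteed)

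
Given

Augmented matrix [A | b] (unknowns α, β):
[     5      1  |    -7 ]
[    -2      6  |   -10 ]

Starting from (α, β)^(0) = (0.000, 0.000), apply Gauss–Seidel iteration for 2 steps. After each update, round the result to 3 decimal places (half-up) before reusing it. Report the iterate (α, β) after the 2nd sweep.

(-0.973, -1.991)

Iteration 1:
  α = (-7 - (1)·0.000) / (5) = -1.400
  β = (-10 - (-2)·-1.400) / (6) = -2.133
Iteration 2:
  α = (-7 - (1)·-2.133) / (5) = -0.973
  β = (-10 - (-2)·-0.973) / (6) = -1.991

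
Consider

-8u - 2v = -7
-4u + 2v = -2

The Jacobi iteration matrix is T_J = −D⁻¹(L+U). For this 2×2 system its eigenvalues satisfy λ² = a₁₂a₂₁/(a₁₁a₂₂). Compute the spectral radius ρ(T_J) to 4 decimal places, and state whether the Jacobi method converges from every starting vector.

0.7071

a₁₂a₂₁/(a₁₁a₂₂) = (-2)·(-4) / ((-8)·(2)) = -0.500000
ρ = √|-0.500000| = √0.500000 = 0.7071
ρ < 1, so Jacobi converges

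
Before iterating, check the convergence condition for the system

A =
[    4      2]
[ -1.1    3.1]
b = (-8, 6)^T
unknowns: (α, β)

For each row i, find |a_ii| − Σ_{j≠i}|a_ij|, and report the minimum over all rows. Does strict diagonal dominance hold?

row 1: |4| − (2) = 2
row 2: |3.1| − (1.1) = 2
minimum over rows = 2 → strictly diagonally dominant (convergence guaranteed)

2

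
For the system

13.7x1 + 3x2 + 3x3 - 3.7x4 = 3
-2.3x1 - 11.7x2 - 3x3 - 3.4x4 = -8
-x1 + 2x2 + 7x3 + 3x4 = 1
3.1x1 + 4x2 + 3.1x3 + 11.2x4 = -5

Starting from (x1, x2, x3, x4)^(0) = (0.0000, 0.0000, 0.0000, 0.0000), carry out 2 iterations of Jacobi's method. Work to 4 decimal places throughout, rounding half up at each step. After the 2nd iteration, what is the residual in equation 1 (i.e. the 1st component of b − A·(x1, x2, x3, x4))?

Iteration 1:
  x1 = (3 - (3)·0.0000 - (3)·0.0000 - (-3.7)·0.0000) / (13.7) = 0.2190
  x2 = (-8 - (-2.3)·0.0000 - (-3)·0.0000 - (-3.4)·0.0000) / (-11.7) = 0.6838
  x3 = (1 - (-1)·0.0000 - (2)·0.0000 - (3)·0.0000) / (7) = 0.1429
  x4 = (-5 - (3.1)·0.0000 - (4)·0.0000 - (3.1)·0.0000) / (11.2) = -0.4464
Iteration 2:
  x1 = (3 - (3)·0.6838 - (3)·0.1429 - (-3.7)·-0.4464) / (13.7) = -0.0826
  x2 = (-8 - (-2.3)·0.2190 - (-3)·0.1429 - (-3.4)·-0.4464) / (-11.7) = 0.7338
  x3 = (1 - (-1)·0.2190 - (2)·0.6838 - (3)·-0.4464) / (7) = 0.1701
  x4 = (-5 - (3.1)·0.2190 - (4)·0.6838 - (3.1)·0.1429) / (11.2) = -0.7908
Residual b − A·x = (-1.5060, -1.7829, 0.6315, 0.6505)

-1.5060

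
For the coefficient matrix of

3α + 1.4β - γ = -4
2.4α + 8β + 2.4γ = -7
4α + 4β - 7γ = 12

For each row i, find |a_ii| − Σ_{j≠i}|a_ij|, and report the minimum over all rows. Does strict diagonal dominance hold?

-1

row 1: |3| − (1.4+1) = 0.6
row 2: |8| − (2.4+2.4) = 3.2
row 3: |-7| − (4+4) = -1
minimum over rows = -1 → not strictly diagonally dominant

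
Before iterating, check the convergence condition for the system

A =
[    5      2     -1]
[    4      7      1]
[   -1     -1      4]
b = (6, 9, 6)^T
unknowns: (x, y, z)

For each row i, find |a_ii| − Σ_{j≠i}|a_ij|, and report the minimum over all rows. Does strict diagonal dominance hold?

2

row 1: |5| − (2+1) = 2
row 2: |7| − (4+1) = 2
row 3: |4| − (1+1) = 2
minimum over rows = 2 → strictly diagonally dominant (convergence guaranteed)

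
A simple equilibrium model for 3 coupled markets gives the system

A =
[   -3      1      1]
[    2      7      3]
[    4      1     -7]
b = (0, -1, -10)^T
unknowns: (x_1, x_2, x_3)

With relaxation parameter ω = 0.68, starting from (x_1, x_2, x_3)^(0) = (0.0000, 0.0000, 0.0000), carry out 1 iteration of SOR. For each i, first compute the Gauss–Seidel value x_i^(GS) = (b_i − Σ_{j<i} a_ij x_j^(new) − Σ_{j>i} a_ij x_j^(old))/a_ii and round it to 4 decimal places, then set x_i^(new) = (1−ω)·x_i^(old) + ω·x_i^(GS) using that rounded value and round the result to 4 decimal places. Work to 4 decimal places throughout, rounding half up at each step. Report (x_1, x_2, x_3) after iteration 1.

Iteration 1:
  x_1: GS value = (0 - (1)·0.0000 - (1)·0.0000) / (-3) = 0.0000;  x_1 ← (1−ω)·0.0000 + ω·0.0000 = 0.0000
  x_2: GS value = (-1 - (2)·0.0000 - (3)·0.0000) / (7) = -0.1429;  x_2 ← (1−ω)·0.0000 + ω·-0.1429 = -0.0972
  x_3: GS value = (-10 - (4)·0.0000 - (1)·-0.0972) / (-7) = 1.4147;  x_3 ← (1−ω)·0.0000 + ω·1.4147 = 0.9620

(0.0000, -0.0972, 0.9620)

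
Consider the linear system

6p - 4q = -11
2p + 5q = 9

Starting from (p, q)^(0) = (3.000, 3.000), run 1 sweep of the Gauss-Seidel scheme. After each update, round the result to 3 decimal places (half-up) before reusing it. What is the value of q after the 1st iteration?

1.733

Iteration 1:
  p = (-11 - (-4)·3.000) / (6) = 0.167
  q = (9 - (2)·0.167) / (5) = 1.733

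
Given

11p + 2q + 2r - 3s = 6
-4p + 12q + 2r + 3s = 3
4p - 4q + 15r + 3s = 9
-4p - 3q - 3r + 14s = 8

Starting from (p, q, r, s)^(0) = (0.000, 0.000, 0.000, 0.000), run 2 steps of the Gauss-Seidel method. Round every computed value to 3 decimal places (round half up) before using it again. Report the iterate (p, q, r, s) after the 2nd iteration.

(0.620, 0.126, 0.280, 0.836)

Iteration 1:
  p = (6 - (2)·0.000 - (2)·0.000 - (-3)·0.000) / (11) = 0.545
  q = (3 - (-4)·0.545 - (2)·0.000 - (3)·0.000) / (12) = 0.432
  r = (9 - (4)·0.545 - (-4)·0.432 - (3)·0.000) / (15) = 0.570
  s = (8 - (-4)·0.545 - (-3)·0.432 - (-3)·0.570) / (14) = 0.942
Iteration 2:
  p = (6 - (2)·0.432 - (2)·0.570 - (-3)·0.942) / (11) = 0.620
  q = (3 - (-4)·0.620 - (2)·0.570 - (3)·0.942) / (12) = 0.126
  r = (9 - (4)·0.620 - (-4)·0.126 - (3)·0.942) / (15) = 0.280
  s = (8 - (-4)·0.620 - (-3)·0.126 - (-3)·0.280) / (14) = 0.836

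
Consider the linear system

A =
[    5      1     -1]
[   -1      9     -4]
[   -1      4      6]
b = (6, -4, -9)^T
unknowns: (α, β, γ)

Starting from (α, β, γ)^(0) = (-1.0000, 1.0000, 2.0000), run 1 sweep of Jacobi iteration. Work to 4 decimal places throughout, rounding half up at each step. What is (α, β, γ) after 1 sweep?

Iteration 1:
  α = (6 - (1)·1.0000 - (-1)·2.0000) / (5) = 1.4000
  β = (-4 - (-1)·-1.0000 - (-4)·2.0000) / (9) = 0.3333
  γ = (-9 - (-1)·-1.0000 - (4)·1.0000) / (6) = -2.3333

(1.4000, 0.3333, -2.3333)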